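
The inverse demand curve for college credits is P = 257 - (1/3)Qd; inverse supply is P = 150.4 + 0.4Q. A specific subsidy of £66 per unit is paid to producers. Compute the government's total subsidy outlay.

Pre-subsidy: 257 - (1/3)Q = 150.4 + 0.4Q gives Q* = 1599/11 and P* = 2294/11.
With the subsidy, sellers receive Ps = Pb + 66 for each unit, where Pb is the price buyers pay.
On the curves, Pb = 257 - (1/3)Q and Ps = 150.4 + 0.4Q; the wedge Ps − Pb = 66 gives 150.4 + 0.4Q − (257 - (1/3)Q) = 66, so Q' = 2589/11.
Then Pb = 257 − (1/3)·(2589/11) = 1964/11 and Ps = 150.4 + 0.4·(2589/11) = 2690/11.
Government outlay = subsidy × quantity = 66 × 2589/11 = 15534.

Government cost = £15534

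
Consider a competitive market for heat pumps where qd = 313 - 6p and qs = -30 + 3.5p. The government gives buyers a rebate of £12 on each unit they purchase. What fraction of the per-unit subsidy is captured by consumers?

Consumer share = 7/19

Pre-subsidy: 313 - 6p = -30 + 3.5p gives p* = 686/19, q* = 1831/19.
With the rebate, buyers effectively pay pb = ps − 12, where ps is the price sellers receive.
Demand in terms of ps becomes qd = 313 − 6(ps − 12) = 385 - 6ps. Setting this equal to supply: 385 - 6ps = -30 + 3.5ps, so ps = 830/19.
Buyers pay pb = 830/19 − 12 = 602/19; q' = -30 + 3.5·(830/19) = 2335/19.
Buyers' price falls by p* − pb = 686/19 − 602/19 = 84/19; sellers' price rises by ps − p* = 830/19 − 686/19 = 144/19.
So consumers capture (84/19)/12 = 7/19 of each unit of subsidy.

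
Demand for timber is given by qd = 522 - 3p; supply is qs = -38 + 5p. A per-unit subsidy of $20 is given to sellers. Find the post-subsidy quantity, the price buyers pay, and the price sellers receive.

q' = 349.5; buyers pay $57.5; sellers receive $77.5

Pre-subsidy: 522 - 3p = -38 + 5p gives p* = 70, q* = 312.
With the subsidy, sellers receive ps = pb + 20 for each unit, where pb is the price buyers pay.
Supply in terms of pb becomes qs = -38 + 5(pb + 20) = 62 + 5pb. Setting this equal to demand: 522 - 3pb = 62 + 5pb, so pb = 57.5.
Sellers receive ps = 57.5 + 20 = 77.5; q' = 522 − 3·57.5 = 349.5.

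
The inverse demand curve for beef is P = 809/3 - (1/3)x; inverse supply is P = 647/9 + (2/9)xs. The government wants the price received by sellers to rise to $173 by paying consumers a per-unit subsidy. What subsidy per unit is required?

At a seller price of 173, quantity supplied is -323.5 + 4.5·173 = 455.
Buyers absorb 455 only when they pay Pb = 809/3 − (1/3)·455 = 118.
s = Ps − Pb = 173 − 118 = 55.

Required subsidy s = $55 per unit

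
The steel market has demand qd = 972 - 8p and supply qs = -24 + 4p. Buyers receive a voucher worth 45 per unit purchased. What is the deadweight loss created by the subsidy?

Deadweight loss = 2700

Pre-subsidy: 972 - 8p = -24 + 4p gives p* = 83, q* = 308.
With the rebate, buyers effectively pay pb = ps − 45, where ps is the price sellers receive.
Demand in terms of ps becomes qd = 972 − 8(ps − 45) = 1332 - 8ps. Setting this equal to supply: 1332 - 8ps = -24 + 4ps, so ps = 113.
Buyers pay pb = 113 − 45 = 68; q' = -24 + 4·113 = 428.
The subsidy expands output by 428 − 308 = 120 past the efficient level; on those units the gap between marginal cost and willingness to pay runs from 0 up to 45.
DWL = ½ × 45 × 120 = 2700.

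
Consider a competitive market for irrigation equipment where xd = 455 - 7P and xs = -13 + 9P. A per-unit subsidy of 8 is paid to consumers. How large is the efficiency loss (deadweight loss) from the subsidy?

Pre-subsidy: 455 - 7P = -13 + 9P gives P* = 29.25, x* = 250.25.
With the rebate, buyers effectively pay Pb = Ps − 8, where Ps is the price sellers receive.
Demand in terms of Ps becomes xd = 455 − 7(Ps − 8) = 511 - 7Ps. Setting this equal to supply: 511 - 7Ps = -13 + 9Ps, so Ps = 32.75.
Buyers pay Pb = 32.75 − 8 = 24.75; x' = -13 + 9·32.75 = 281.75.
The subsidy expands output by 281.75 − 250.25 = 31.5 past the efficient level; on those units the gap between marginal cost and willingness to pay runs from 0 up to 8.
DWL = ½ × 8 × 31.5 = 126.

Deadweight loss = 126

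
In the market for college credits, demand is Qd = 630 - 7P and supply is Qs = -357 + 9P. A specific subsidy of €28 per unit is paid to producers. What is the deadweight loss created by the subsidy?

Deadweight loss = €1543.5

Pre-subsidy: 630 - 7P = -357 + 9P gives P* = 61.6875, Q* = 198.1875.
With the subsidy, sellers receive Ps = Pb + 28 for each unit, where Pb is the price buyers pay.
Supply in terms of Pb becomes Qs = -357 + 9(Pb + 28) = -105 + 9Pb. Setting this equal to demand: 630 - 7Pb = -105 + 9Pb, so Pb = 45.9375.
Sellers receive Ps = 45.9375 + 28 = 73.9375; Q' = 630 − 7·45.9375 = 308.4375.
The subsidy expands output by 308.4375 − 198.1875 = 110.25 past the efficient level; on those units the gap between marginal cost and willingness to pay runs from 0 up to 28.
DWL = ½ × 28 × 110.25 = 1543.5.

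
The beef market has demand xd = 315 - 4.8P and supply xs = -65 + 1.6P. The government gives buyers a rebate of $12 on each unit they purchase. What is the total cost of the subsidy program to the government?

Pre-subsidy: 315 - 4.8P = -65 + 1.6P gives P* = 59.375, x* = 30.
With the rebate, buyers effectively pay Pb = Ps − 12, where Ps is the price sellers receive.
Demand in terms of Ps becomes xd = 315 − 4.8(Ps − 12) = 372.6 - 4.8Ps. Setting this equal to supply: 372.6 - 4.8Ps = -65 + 1.6Ps, so Ps = 68.375.
Buyers pay Pb = 68.375 − 12 = 56.375; x' = -65 + 1.6·68.375 = 44.4.
Government outlay = subsidy × quantity = 12 × 44.4 = 532.8.

Government cost = $532.8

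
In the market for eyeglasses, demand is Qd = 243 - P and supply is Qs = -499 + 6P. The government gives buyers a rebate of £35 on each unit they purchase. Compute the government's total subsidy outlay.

Pre-subsidy: 243 - P = -499 + 6P gives P* = 106, Q* = 137.
With the rebate, buyers effectively pay Pb = Ps − 35, where Ps is the price sellers receive.
Demand in terms of Ps becomes Qd = 243 − 1(Ps − 35) = 278 - Ps. Setting this equal to supply: 278 - Ps = -499 + 6Ps, so Ps = 111.
Buyers pay Pb = 111 − 35 = 76; Q' = -499 + 6·111 = 167.
Government outlay = subsidy × quantity = 35 × 167 = 5845.

Government cost = £5845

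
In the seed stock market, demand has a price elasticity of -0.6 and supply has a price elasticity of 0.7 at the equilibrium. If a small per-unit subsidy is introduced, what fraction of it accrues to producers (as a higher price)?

For a small subsidy around the equilibrium, the benefit split depends on the relative slopes, which at a point are proportional to the elasticities.
Buyer share = εs/(εs + |εd|) = 0.7/(0.7 + 0.6) = 7/13; seller share = |εd|/(εs + |εd|) = 6/13.
So producers capture 6/13 of the subsidy.

Producer share = 6/13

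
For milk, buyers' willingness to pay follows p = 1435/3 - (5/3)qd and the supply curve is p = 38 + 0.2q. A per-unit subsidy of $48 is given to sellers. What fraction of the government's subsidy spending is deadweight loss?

DWL / government spending = 72/1465

Pre-subsidy: 1435/3 - (5/3)q = 38 + 0.2q gives q* = 6605/28 and p* = 2385/28.
With the subsidy, sellers receive ps = pb + 48 for each unit, where pb is the price buyers pay.
On the curves, pb = 1435/3 - (5/3)q and ps = 38 + 0.2q; the wedge ps − pb = 48 gives 38 + 0.2q − (1435/3 - (5/3)q) = 48, so q' = 7325/28.
Then pb = 1435/3 − (5/3)·(7325/28) = 1185/28 and ps = 38 + 0.2·(7325/28) = 2529/28.
ΔCS = ½(6605/28 + 7325/28)(2385/28 − 1185/28) = 74625/7; ΔPS = ½(6605/28 + 7325/28)(2529/28 − 2385/28) = 8955/7.
Government spending = 48 × 7325/28 = 87900/7.
DWL = ½ × 48 × (7325/28 − 6605/28) = 4320/7; fraction = (4320/7) / (87900/7) = 72/1465.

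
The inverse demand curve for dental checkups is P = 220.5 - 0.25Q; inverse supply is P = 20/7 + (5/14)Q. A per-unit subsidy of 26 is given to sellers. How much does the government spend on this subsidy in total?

Government cost = 177372/17

Pre-subsidy: 220.5 - 0.25Q = 20/7 + (5/14)Q gives Q* = 6094/17 and P* = 2225/17.
With the subsidy, sellers receive Ps = Pb + 26 for each unit, where Pb is the price buyers pay.
On the curves, Pb = 220.5 - 0.25Q and Ps = 20/7 + (5/14)Q; the wedge Ps − Pb = 26 gives 20/7 + (5/14)Q − (220.5 - 0.25Q) = 26, so Q' = 6822/17.
Then Pb = 220.5 − 0.25·(6822/17) = 2043/17 and Ps = 20/7 + (5/14)·(6822/17) = 2485/17.
Government outlay = subsidy × quantity = 26 × 6822/17 = 177372/17.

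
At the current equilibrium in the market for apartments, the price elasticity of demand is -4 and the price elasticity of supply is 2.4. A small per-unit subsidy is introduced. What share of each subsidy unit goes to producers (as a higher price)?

For a small subsidy around the equilibrium, the benefit split depends on the relative slopes, which at a point are proportional to the elasticities.
Buyer share = εs/(εs + |εd|) = 2.4/(2.4 + 4) = 0.375; seller share = |εd|/(εs + |εd|) = 0.625.
So producers capture 0.625 of the subsidy.

Producer share = 0.625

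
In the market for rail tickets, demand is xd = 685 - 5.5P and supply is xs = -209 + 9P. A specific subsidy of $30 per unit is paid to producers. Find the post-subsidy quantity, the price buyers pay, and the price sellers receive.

x' = 13001/29; buyers pay 1248/29; sellers receive 2118/29

Pre-subsidy: 685 - 5.5P = -209 + 9P gives P* = 1788/29, x* = 10031/29.
With the subsidy, sellers receive Ps = Pb + 30 for each unit, where Pb is the price buyers pay.
Supply in terms of Pb becomes xs = -209 + 9(Pb + 30) = 61 + 9Pb. Setting this equal to demand: 685 - 5.5Pb = 61 + 9Pb, so Pb = 1248/29.
Sellers receive Ps = 1248/29 + 30 = 2118/29; x' = 685 − 5.5·(1248/29) = 13001/29.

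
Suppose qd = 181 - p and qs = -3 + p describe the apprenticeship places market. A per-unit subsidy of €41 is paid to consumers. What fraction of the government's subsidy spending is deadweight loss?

DWL / government spending = 41/438

Pre-subsidy: 181 - p = -3 + p gives p* = 92, q* = 89.
With the rebate, buyers effectively pay pb = ps − 41, where ps is the price sellers receive.
Demand in terms of ps becomes qd = 181 − 1(ps − 41) = 222 - ps. Setting this equal to supply: 222 - ps = -3 + ps, so ps = 112.5.
Buyers pay pb = 112.5 − 41 = 71.5; q' = -3 + 1·112.5 = 109.5.
ΔCS = ½(89 + 109.5)(92 − 71.5) = 2034.625; ΔPS = ½(89 + 109.5)(112.5 − 92) = 2034.625.
Government spending = 41 × 109.5 = 4489.5.
DWL = ½ × 41 × (109.5 − 89) = 420.25; fraction = 420.25 / 4489.5 = 41/438.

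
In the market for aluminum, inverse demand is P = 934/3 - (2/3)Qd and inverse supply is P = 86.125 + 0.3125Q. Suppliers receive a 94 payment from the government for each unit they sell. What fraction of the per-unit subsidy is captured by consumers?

Pre-subsidy: 934/3 - (2/3)Q = 86.125 + 0.3125Q gives Q* = 230 and P* = 158.
With the subsidy, sellers receive Ps = Pb + 94 for each unit, where Pb is the price buyers pay.
On the curves, Pb = 934/3 - (2/3)Q and Ps = 86.125 + 0.3125Q; the wedge Ps − Pb = 94 gives 86.125 + 0.3125Q − (934/3 - (2/3)Q) = 94, so Q' = 326.
Then Pb = 934/3 − (2/3)·326 = 94 and Ps = 86.125 + 0.3125·326 = 188.
Buyers' price falls by P* − Pb = 158 − 94 = 64; sellers' price rises by Ps − P* = 188 − 158 = 30.
So consumers capture 64/94 = 32/47 of each unit of subsidy.

Consumer share = 32/47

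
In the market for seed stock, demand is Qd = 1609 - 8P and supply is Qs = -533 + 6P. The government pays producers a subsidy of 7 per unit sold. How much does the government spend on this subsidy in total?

Government cost = 2863

Pre-subsidy: 1609 - 8P = -533 + 6P gives P* = 153, Q* = 385.
With the subsidy, sellers receive Ps = Pb + 7 for each unit, where Pb is the price buyers pay.
Supply in terms of Pb becomes Qs = -533 + 6(Pb + 7) = -491 + 6Pb. Setting this equal to demand: 1609 - 8Pb = -491 + 6Pb, so Pb = 150.
Sellers receive Ps = 150 + 7 = 157; Q' = 1609 − 8·150 = 409.
Government outlay = subsidy × quantity = 7 × 409 = 2863.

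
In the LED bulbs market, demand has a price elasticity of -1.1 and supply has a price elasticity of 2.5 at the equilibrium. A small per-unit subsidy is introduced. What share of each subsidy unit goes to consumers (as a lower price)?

Consumer share = 25/36

For a small subsidy around the equilibrium, the benefit split depends on the relative slopes, which at a point are proportional to the elasticities.
Buyer share = εs/(εs + |εd|) = 2.5/(2.5 + 1.1) = 25/36; seller share = |εd|/(εs + |εd|) = 11/36.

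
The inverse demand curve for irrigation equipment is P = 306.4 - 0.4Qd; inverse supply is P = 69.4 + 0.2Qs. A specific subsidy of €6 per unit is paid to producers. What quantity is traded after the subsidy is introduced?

Q' = 405

Pre-subsidy: 306.4 - 0.4Q = 69.4 + 0.2Q gives Q* = 395 and P* = 148.4.
With the subsidy, sellers receive Ps = Pb + 6 for each unit, where Pb is the price buyers pay.
On the curves, Pb = 306.4 - 0.4Q and Ps = 69.4 + 0.2Q; the wedge Ps − Pb = 6 gives 69.4 + 0.2Q − (306.4 - 0.4Q) = 6, so Q' = 405.
Then Pb = 306.4 − 0.4·405 = 144.4 and Ps = 69.4 + 0.2·405 = 150.4.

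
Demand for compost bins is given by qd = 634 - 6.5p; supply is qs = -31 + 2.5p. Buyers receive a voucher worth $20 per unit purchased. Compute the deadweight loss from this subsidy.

Pre-subsidy: 634 - 6.5p = -31 + 2.5p gives p* = 665/9, q* = 2767/18.
With the rebate, buyers effectively pay pb = ps − 20, where ps is the price sellers receive.
Demand in terms of ps becomes qd = 634 − 6.5(ps − 20) = 764 - 6.5ps. Setting this equal to supply: 764 - 6.5ps = -31 + 2.5ps, so ps = 265/3.
Buyers pay pb = 265/3 − 20 = 205/3; q' = -31 + 2.5·(265/3) = 1139/6.
The subsidy expands output by 1139/6 − 2767/18 = 325/9 past the efficient level; on those units the gap between marginal cost and willingness to pay runs from 0 up to 20.
DWL = ½ × 20 × 325/9 = 3250/9.

Deadweight loss = 3250/9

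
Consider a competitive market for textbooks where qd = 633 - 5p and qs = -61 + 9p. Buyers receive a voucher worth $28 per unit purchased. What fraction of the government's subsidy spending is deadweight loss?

Pre-subsidy: 633 - 5p = -61 + 9p gives p* = 347/7, q* = 2696/7.
With the rebate, buyers effectively pay pb = ps − 28, where ps is the price sellers receive.
Demand in terms of ps becomes qd = 633 − 5(ps − 28) = 773 - 5ps. Setting this equal to supply: 773 - 5ps = -61 + 9ps, so ps = 417/7.
Buyers pay pb = 417/7 − 28 = 221/7; q' = -61 + 9·(417/7) = 3326/7.
ΔCS = ½(2696/7 + 3326/7)(347/7 − 221/7) = 54198/7; ΔPS = ½(2696/7 + 3326/7)(417/7 − 347/7) = 30110/7.
Government spending = 28 × 3326/7 = 13304.
DWL = ½ × 28 × (3326/7 − 2696/7) = 1260; fraction = 1260 / 13304 = 315/3326.

DWL / government spending = 315/3326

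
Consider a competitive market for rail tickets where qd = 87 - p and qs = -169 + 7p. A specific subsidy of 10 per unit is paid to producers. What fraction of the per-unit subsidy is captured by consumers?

Consumer share = 0.875

Pre-subsidy: 87 - p = -169 + 7p gives p* = 32, q* = 55.
With the subsidy, sellers receive ps = pb + 10 for each unit, where pb is the price buyers pay.
Supply in terms of pb becomes qs = -169 + 7(pb + 10) = -99 + 7pb. Setting this equal to demand: 87 - pb = -99 + 7pb, so pb = 23.25.
Sellers receive ps = 23.25 + 10 = 33.25; q' = 87 − 1·23.25 = 63.75.
Buyers' price falls by p* − pb = 32 − 23.25 = 8.75; sellers' price rises by ps − p* = 33.25 − 32 = 1.25.
So consumers capture 8.75/10 = 0.875 of each unit of subsidy.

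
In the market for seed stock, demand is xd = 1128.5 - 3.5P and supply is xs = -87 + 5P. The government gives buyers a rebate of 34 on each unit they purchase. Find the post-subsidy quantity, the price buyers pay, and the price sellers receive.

x' = 698; buyers pay 123; sellers receive 157

Pre-subsidy: 1128.5 - 3.5P = -87 + 5P gives P* = 143, x* = 628.
With the rebate, buyers effectively pay Pb = Ps − 34, where Ps is the price sellers receive.
Demand in terms of Ps becomes xd = 1128.5 − 3.5(Ps − 34) = 1247.5 - 3.5Ps. Setting this equal to supply: 1247.5 - 3.5Ps = -87 + 5Ps, so Ps = 157.
Buyers pay Pb = 157 − 34 = 123; x' = -87 + 5·157 = 698.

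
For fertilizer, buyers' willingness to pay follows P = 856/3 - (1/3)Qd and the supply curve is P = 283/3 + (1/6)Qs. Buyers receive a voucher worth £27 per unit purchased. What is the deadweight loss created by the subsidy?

Deadweight loss = £729

Pre-subsidy: 856/3 - (1/3)Q = 283/3 + (1/6)Q gives Q* = 382 and P* = 158.
With the rebate, buyers effectively pay Pb = Ps − 27, where Ps is the price sellers receive.
On the curves, Pb = 856/3 - (1/3)Q and Ps = 283/3 + (1/6)Q; the wedge Ps − Pb = 27 gives 283/3 + (1/6)Q − (856/3 - (1/3)Q) = 27, so Q' = 436.
Then Pb = 856/3 − (1/3)·436 = 140 and Ps = 283/3 + (1/6)·436 = 167.
The subsidy expands output by 436 − 382 = 54 past the efficient level; on those units the gap between marginal cost and willingness to pay runs from 0 up to 27.
DWL = ½ × 27 × 54 = 729.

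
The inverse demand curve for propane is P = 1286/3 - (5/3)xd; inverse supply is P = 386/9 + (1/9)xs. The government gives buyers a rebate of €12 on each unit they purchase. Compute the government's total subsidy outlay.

Government cost = €2685

Pre-subsidy: 1286/3 - (5/3)x = 386/9 + (1/9)x gives x* = 217 and P* = 67.
With the rebate, buyers effectively pay Pb = Ps − 12, where Ps is the price sellers receive.
On the curves, Pb = 1286/3 - (5/3)x and Ps = 386/9 + (1/9)x; the wedge Ps − Pb = 12 gives 386/9 + (1/9)x − (1286/3 - (5/3)x) = 12, so x' = 223.75.
Then Pb = 1286/3 − (5/3)·223.75 = 55.75 and Ps = 386/9 + (1/9)·223.75 = 67.75.
Government outlay = subsidy × quantity = 12 × 223.75 = 2685.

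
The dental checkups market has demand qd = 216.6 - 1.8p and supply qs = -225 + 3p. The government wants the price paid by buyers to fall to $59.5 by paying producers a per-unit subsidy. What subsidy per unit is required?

At a buyer price of 59.5, quantity demanded is 216.6 − 1.8·59.5 = 109.5.
Sellers supply 109.5 only when they receive ps with -225 + 3·ps = 109.5, i.e. ps = 111.5.
s = ps − pb = 111.5 − 59.5 = 52.

Required subsidy s = $52 per unit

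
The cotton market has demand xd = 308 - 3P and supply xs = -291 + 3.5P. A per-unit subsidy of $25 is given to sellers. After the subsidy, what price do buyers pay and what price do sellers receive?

Buyers pay 1023/13; sellers receive 1348/13

Pre-subsidy: 308 - 3P = -291 + 3.5P gives P* = 1198/13, x* = 410/13.
With the subsidy, sellers receive Ps = Pb + 25 for each unit, where Pb is the price buyers pay.
Supply in terms of Pb becomes xs = -291 + 3.5(Pb + 25) = -203.5 + 3.5Pb. Setting this equal to demand: 308 - 3Pb = -203.5 + 3.5Pb, so Pb = 1023/13.
Sellers receive Ps = 1023/13 + 25 = 1348/13; x' = 308 − 3·(1023/13) = 935/13.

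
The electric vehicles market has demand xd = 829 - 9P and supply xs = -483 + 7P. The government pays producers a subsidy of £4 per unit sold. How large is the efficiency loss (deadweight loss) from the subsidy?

Deadweight loss = £31.5

Pre-subsidy: 829 - 9P = -483 + 7P gives P* = 82, x* = 91.
With the subsidy, sellers receive Ps = Pb + 4 for each unit, where Pb is the price buyers pay.
Supply in terms of Pb becomes xs = -483 + 7(Pb + 4) = -455 + 7Pb. Setting this equal to demand: 829 - 9Pb = -455 + 7Pb, so Pb = 80.25.
Sellers receive Ps = 80.25 + 4 = 84.25; x' = 829 − 9·80.25 = 106.75.
The subsidy expands output by 106.75 − 91 = 15.75 past the efficient level; on those units the gap between marginal cost and willingness to pay runs from 0 up to 4.
DWL = ½ × 4 × 15.75 = 31.5.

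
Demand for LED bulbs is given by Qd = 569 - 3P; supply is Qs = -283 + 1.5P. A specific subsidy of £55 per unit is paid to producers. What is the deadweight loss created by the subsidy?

Pre-subsidy: 569 - 3P = -283 + 1.5P gives P* = 568/3, Q* = 1.
With the subsidy, sellers receive Ps = Pb + 55 for each unit, where Pb is the price buyers pay.
Supply in terms of Pb becomes Qs = -283 + 1.5(Pb + 55) = -200.5 + 1.5Pb. Setting this equal to demand: 569 - 3Pb = -200.5 + 1.5Pb, so Pb = 171.
Sellers receive Ps = 171 + 55 = 226; Q' = 569 − 3·171 = 56.
The subsidy expands output by 56 − 1 = 55 past the efficient level; on those units the gap between marginal cost and willingness to pay runs from 0 up to 55.
DWL = ½ × 55 × 55 = 1512.5.

Deadweight loss = £1512.5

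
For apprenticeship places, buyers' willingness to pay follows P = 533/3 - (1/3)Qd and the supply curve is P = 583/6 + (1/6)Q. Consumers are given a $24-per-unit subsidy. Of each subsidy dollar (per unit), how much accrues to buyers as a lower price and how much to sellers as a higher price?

Pre-subsidy: 533/3 - (1/3)Q = 583/6 + (1/6)Q gives Q* = 161 and P* = 124.
With the rebate, buyers effectively pay Pb = Ps − 24, where Ps is the price sellers receive.
On the curves, Pb = 533/3 - (1/3)Q and Ps = 583/6 + (1/6)Q; the wedge Ps − Pb = 24 gives 583/6 + (1/6)Q − (533/3 - (1/3)Q) = 24, so Q' = 209.
Then Pb = 533/3 − (1/3)·209 = 108 and Ps = 583/6 + (1/6)·209 = 132.
Buyers' price falls by P* − Pb = 124 − 108 = 16; sellers' price rises by Ps − P* = 132 − 124 = 8.

Buyers gain $16 per unit; sellers gain $8 per unit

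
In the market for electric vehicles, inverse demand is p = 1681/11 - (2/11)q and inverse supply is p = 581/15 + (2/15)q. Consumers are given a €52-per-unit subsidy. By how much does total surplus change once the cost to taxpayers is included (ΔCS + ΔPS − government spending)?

Pre-subsidy: 1681/11 - (2/11)q = 581/15 + (2/15)q gives q* = 362 and p* = 87.
With the rebate, buyers effectively pay pb = ps − 52, where ps is the price sellers receive.
On the curves, pb = 1681/11 - (2/11)q and ps = 581/15 + (2/15)q; the wedge ps − pb = 52 gives 581/15 + (2/15)q − (1681/11 - (2/11)q) = 52, so q' = 527.
Then pb = 1681/11 − (2/11)·527 = 57 and ps = 581/15 + (2/15)·527 = 109.
ΔCS = ½(362 + 527)(87 − 57) = 13335; ΔPS = ½(362 + 527)(109 − 87) = 9779.
Government spending = 52 × 527 = 27404.
Net change = 13335 + 9779 − 27404 = -4290. The loss equals the DWL triangle ½·52·165.

Net change in total surplus = -€4290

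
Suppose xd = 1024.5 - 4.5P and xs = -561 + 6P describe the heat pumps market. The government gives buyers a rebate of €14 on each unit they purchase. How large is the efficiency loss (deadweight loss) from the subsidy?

Pre-subsidy: 1024.5 - 4.5P = -561 + 6P gives P* = 151, x* = 345.
With the rebate, buyers effectively pay Pb = Ps − 14, where Ps is the price sellers receive.
Demand in terms of Ps becomes xd = 1024.5 − 4.5(Ps − 14) = 1087.5 - 4.5Ps. Setting this equal to supply: 1087.5 - 4.5Ps = -561 + 6Ps, so Ps = 157.
Buyers pay Pb = 157 − 14 = 143; x' = -561 + 6·157 = 381.
The subsidy expands output by 381 − 345 = 36 past the efficient level; on those units the gap between marginal cost and willingness to pay runs from 0 up to 14.
DWL = ½ × 14 × 36 = 252.

Deadweight loss = €252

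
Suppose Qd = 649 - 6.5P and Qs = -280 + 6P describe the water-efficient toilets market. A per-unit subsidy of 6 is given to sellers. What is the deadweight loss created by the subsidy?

Deadweight loss = 56.16

Pre-subsidy: 649 - 6.5P = -280 + 6P gives P* = 74.32, Q* = 165.92.
With the subsidy, sellers receive Ps = Pb + 6 for each unit, where Pb is the price buyers pay.
Supply in terms of Pb becomes Qs = -280 + 6(Pb + 6) = -244 + 6Pb. Setting this equal to demand: 649 - 6.5Pb = -244 + 6Pb, so Pb = 71.44.
Sellers receive Ps = 71.44 + 6 = 77.44; Q' = 649 − 6.5·71.44 = 184.64.
The subsidy expands output by 184.64 − 165.92 = 18.72 past the efficient level; on those units the gap between marginal cost and willingness to pay runs from 0 up to 6.
DWL = ½ × 6 × 18.72 = 56.16.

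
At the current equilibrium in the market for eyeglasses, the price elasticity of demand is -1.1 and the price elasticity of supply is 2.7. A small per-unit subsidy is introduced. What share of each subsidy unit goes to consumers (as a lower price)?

For a small subsidy around the equilibrium, the benefit split depends on the relative slopes, which at a point are proportional to the elasticities.
Buyer share = εs/(εs + |εd|) = 2.7/(2.7 + 1.1) = 27/38; seller share = |εd|/(εs + |εd|) = 11/38.

Consumer share = 27/38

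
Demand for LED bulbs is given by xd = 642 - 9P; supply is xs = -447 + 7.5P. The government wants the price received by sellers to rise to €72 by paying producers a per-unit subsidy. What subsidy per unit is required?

At a seller price of 72, quantity supplied is -447 + 7.5·72 = 93.
Buyers absorb 93 only when they pay Pb with 642 − 9·Pb = 93, i.e. Pb = 61.
s = Ps − Pb = 72 − 61 = 11.

Required subsidy s = €11 per unit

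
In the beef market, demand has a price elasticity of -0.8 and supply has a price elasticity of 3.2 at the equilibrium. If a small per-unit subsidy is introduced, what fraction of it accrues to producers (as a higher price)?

For a small subsidy around the equilibrium, the benefit split depends on the relative slopes, which at a point are proportional to the elasticities.
Buyer share = εs/(εs + |εd|) = 3.2/(3.2 + 0.8) = 0.8; seller share = |εd|/(εs + |εd|) = 0.2.
So producers capture 0.2 of the subsidy.

Producer share = 0.2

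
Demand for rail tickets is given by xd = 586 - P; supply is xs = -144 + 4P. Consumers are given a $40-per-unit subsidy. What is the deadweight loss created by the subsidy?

Pre-subsidy: 586 - P = -144 + 4P gives P* = 146, x* = 440.
With the rebate, buyers effectively pay Pb = Ps − 40, where Ps is the price sellers receive.
Demand in terms of Ps becomes xd = 586 − 1(Ps − 40) = 626 - Ps. Setting this equal to supply: 626 - Ps = -144 + 4Ps, so Ps = 154.
Buyers pay Pb = 154 − 40 = 114; x' = -144 + 4·154 = 472.
The subsidy expands output by 472 − 440 = 32 past the efficient level; on those units the gap between marginal cost and willingness to pay runs from 0 up to 40.
DWL = ½ × 40 × 32 = 640.

Deadweight loss = $640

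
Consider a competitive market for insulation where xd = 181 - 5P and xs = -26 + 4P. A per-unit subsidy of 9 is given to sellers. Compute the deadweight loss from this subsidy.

Pre-subsidy: 181 - 5P = -26 + 4P gives P* = 23, x* = 66.
With the subsidy, sellers receive Ps = Pb + 9 for each unit, where Pb is the price buyers pay.
Supply in terms of Pb becomes xs = -26 + 4(Pb + 9) = 10 + 4Pb. Setting this equal to demand: 181 - 5Pb = 10 + 4Pb, so Pb = 19.
Sellers receive Ps = 19 + 9 = 28; x' = 181 − 5·19 = 86.
The subsidy expands output by 86 − 66 = 20 past the efficient level; on those units the gap between marginal cost and willingness to pay runs from 0 up to 9.
DWL = ½ × 9 × 20 = 90.

Deadweight loss = 90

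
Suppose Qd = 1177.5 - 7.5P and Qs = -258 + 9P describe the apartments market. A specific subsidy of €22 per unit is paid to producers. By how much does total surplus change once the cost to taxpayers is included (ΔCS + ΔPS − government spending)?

Net change in total surplus = -€990

Pre-subsidy: 1177.5 - 7.5P = -258 + 9P gives P* = 87, Q* = 525.
With the subsidy, sellers receive Ps = Pb + 22 for each unit, where Pb is the price buyers pay.
Supply in terms of Pb becomes Qs = -258 + 9(Pb + 22) = -60 + 9Pb. Setting this equal to demand: 1177.5 - 7.5Pb = -60 + 9Pb, so Pb = 75.
Sellers receive Ps = 75 + 22 = 97; Q' = 1177.5 − 7.5·75 = 615.
ΔCS = ½(525 + 615)(87 − 75) = 6840; ΔPS = ½(525 + 615)(97 − 87) = 5700.
Government spending = 22 × 615 = 13530.
Net change = 6840 + 5700 − 13530 = -990. The loss equals the DWL triangle ½·22·90.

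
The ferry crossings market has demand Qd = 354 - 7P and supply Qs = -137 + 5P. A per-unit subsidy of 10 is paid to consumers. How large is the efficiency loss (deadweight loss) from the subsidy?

Pre-subsidy: 354 - 7P = -137 + 5P gives P* = 491/12, Q* = 811/12.
With the rebate, buyers effectively pay Pb = Ps − 10, where Ps is the price sellers receive.
Demand in terms of Ps becomes Qd = 354 − 7(Ps − 10) = 424 - 7Ps. Setting this equal to supply: 424 - 7Ps = -137 + 5Ps, so Ps = 46.75.
Buyers pay Pb = 46.75 − 10 = 36.75; Q' = -137 + 5·46.75 = 96.75.
The subsidy expands output by 96.75 − 811/12 = 175/6 past the efficient level; on those units the gap between marginal cost and willingness to pay runs from 0 up to 10.
DWL = ½ × 10 × 175/6 = 875/6.

Deadweight loss = 875/6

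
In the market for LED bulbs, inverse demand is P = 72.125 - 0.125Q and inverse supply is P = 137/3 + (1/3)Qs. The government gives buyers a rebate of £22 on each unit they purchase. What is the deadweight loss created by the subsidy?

Deadweight loss = £528

Pre-subsidy: 72.125 - 0.125Q = 137/3 + (1/3)Q gives Q* = 635/11 and P* = 714/11.
With the rebate, buyers effectively pay Pb = Ps − 22, where Ps is the price sellers receive.
On the curves, Pb = 72.125 - 0.125Q and Ps = 137/3 + (1/3)Q; the wedge Ps − Pb = 22 gives 137/3 + (1/3)Q − (72.125 - 0.125Q) = 22, so Q' = 1163/11.
Then Pb = 72.125 − 0.125·(1163/11) = 648/11 and Ps = 137/3 + (1/3)·(1163/11) = 890/11.
The subsidy expands output by 1163/11 − 635/11 = 48 past the efficient level; on those units the gap between marginal cost and willingness to pay runs from 0 up to 22.
DWL = ½ × 22 × 48 = 528.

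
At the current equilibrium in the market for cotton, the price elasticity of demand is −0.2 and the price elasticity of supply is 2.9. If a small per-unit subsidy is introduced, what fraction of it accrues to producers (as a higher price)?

Producer share = 2/31

For a small subsidy around the equilibrium, the benefit split depends on the relative slopes, which at a point are proportional to the elasticities.
Buyer share = εs/(εs + |εd|) = 2.9/(2.9 + 0.2) = 29/31; seller share = |εd|/(εs + |εd|) = 2/31.
So producers capture 2/31 of the subsidy.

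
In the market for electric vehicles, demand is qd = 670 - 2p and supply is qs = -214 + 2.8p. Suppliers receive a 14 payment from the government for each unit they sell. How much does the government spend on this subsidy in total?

Government cost = 4452

Pre-subsidy: 670 - 2p = -214 + 2.8p gives p* = 1105/6, q* = 905/3.
With the subsidy, sellers receive ps = pb + 14 for each unit, where pb is the price buyers pay.
Supply in terms of pb becomes qs = -214 + 2.8(pb + 14) = -174.8 + 2.8pb. Setting this equal to demand: 670 - 2pb = -174.8 + 2.8pb, so pb = 176.
Sellers receive ps = 176 + 14 = 190; q' = 670 − 2·176 = 318.
Government outlay = subsidy × quantity = 14 × 318 = 4452.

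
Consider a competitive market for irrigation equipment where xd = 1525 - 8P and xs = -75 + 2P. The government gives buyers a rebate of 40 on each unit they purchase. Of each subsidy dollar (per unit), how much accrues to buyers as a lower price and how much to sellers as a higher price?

Buyers gain 8 per unit; sellers gain 32 per unit

Pre-subsidy: 1525 - 8P = -75 + 2P gives P* = 160, x* = 245.
With the rebate, buyers effectively pay Pb = Ps − 40, where Ps is the price sellers receive.
Demand in terms of Ps becomes xd = 1525 − 8(Ps − 40) = 1845 - 8Ps. Setting this equal to supply: 1845 - 8Ps = -75 + 2Ps, so Ps = 192.
Buyers pay Pb = 192 − 40 = 152; x' = -75 + 2·192 = 309.
Buyers' price falls by P* − Pb = 160 − 152 = 8; sellers' price rises by Ps − P* = 192 − 160 = 32.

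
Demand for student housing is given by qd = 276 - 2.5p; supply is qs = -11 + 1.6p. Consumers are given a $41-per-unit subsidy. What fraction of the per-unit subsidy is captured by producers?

Pre-subsidy: 276 - 2.5p = -11 + 1.6p gives p* = 70, q* = 101.
With the rebate, buyers effectively pay pb = ps − 41, where ps is the price sellers receive.
Demand in terms of ps becomes qd = 276 − 2.5(ps − 41) = 378.5 - 2.5ps. Setting this equal to supply: 378.5 - 2.5ps = -11 + 1.6ps, so ps = 95.
Buyers pay pb = 95 − 41 = 54; q' = -11 + 1.6·95 = 141.
Buyers' price falls by p* − pb = 70 − 54 = 16; sellers' price rises by ps − p* = 95 − 70 = 25.
So producers capture 25/41 = 25/41 of each unit of subsidy.

Producer share = 25/41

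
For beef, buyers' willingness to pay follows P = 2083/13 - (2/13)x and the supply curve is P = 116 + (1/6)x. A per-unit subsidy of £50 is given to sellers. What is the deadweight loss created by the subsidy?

Deadweight loss = £3900

Pre-subsidy: 2083/13 - (2/13)x = 116 + (1/6)x gives x* = 138 and P* = 139.
With the subsidy, sellers receive Ps = Pb + 50 for each unit, where Pb is the price buyers pay.
On the curves, Pb = 2083/13 - (2/13)x and Ps = 116 + (1/6)x; the wedge Ps − Pb = 50 gives 116 + (1/6)x − (2083/13 - (2/13)x) = 50, so x' = 294.
Then Pb = 2083/13 − (2/13)·294 = 115 and Ps = 116 + (1/6)·294 = 165.
The subsidy expands output by 294 − 138 = 156 past the efficient level; on those units the gap between marginal cost and willingness to pay runs from 0 up to 50.
DWL = ½ × 50 × 156 = 3900.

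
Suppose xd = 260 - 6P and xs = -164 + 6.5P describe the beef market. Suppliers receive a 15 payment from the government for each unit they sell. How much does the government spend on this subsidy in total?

Pre-subsidy: 260 - 6P = -164 + 6.5P gives P* = 33.92, x* = 56.48.
With the subsidy, sellers receive Ps = Pb + 15 for each unit, where Pb is the price buyers pay.
Supply in terms of Pb becomes xs = -164 + 6.5(Pb + 15) = -66.5 + 6.5Pb. Setting this equal to demand: 260 - 6Pb = -66.5 + 6.5Pb, so Pb = 26.12.
Sellers receive Ps = 26.12 + 15 = 41.12; x' = 260 − 6·26.12 = 103.28.
Government outlay = subsidy × quantity = 15 × 103.28 = 1549.2.

Government cost = 1549.2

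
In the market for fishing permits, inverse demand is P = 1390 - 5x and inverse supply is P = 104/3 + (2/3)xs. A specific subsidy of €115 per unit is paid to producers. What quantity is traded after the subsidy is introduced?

Pre-subsidy: 1390 - 5x = 104/3 + (2/3)x gives x* = 4066/17 and P* = 3300/17.
With the subsidy, sellers receive Ps = Pb + 115 for each unit, where Pb is the price buyers pay.
On the curves, Pb = 1390 - 5x and Ps = 104/3 + (2/3)x; the wedge Ps − Pb = 115 gives 104/3 + (2/3)x − (1390 - 5x) = 115, so x' = 4411/17.
Then Pb = 1390 − 5·(4411/17) = 1575/17 and Ps = 104/3 + (2/3)·(4411/17) = 3530/17.

x' = 4411/17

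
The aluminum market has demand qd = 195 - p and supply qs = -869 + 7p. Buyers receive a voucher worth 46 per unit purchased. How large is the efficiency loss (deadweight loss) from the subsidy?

Deadweight loss = 925.75

Pre-subsidy: 195 - p = -869 + 7p gives p* = 133, q* = 62.
With the rebate, buyers effectively pay pb = ps − 46, where ps is the price sellers receive.
Demand in terms of ps becomes qd = 195 − 1(ps − 46) = 241 - ps. Setting this equal to supply: 241 - ps = -869 + 7ps, so ps = 138.75.
Buyers pay pb = 138.75 − 46 = 92.75; q' = -869 + 7·138.75 = 102.25.
The subsidy expands output by 102.25 − 62 = 40.25 past the efficient level; on those units the gap between marginal cost and willingness to pay runs from 0 up to 46.
DWL = ½ × 46 × 40.25 = 925.75.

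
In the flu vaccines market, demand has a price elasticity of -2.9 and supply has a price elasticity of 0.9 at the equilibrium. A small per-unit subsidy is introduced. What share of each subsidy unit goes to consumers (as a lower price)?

For a small subsidy around the equilibrium, the benefit split depends on the relative slopes, which at a point are proportional to the elasticities.
Buyer share = εs/(εs + |εd|) = 0.9/(0.9 + 2.9) = 9/38; seller share = |εd|/(εs + |εd|) = 29/38.

Consumer share = 9/38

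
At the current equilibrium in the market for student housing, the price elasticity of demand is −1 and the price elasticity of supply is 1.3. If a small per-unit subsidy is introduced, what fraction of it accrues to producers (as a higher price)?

For a small subsidy around the equilibrium, the benefit split depends on the relative slopes, which at a point are proportional to the elasticities.
Buyer share = εs/(εs + |εd|) = 1.3/(1.3 + 1) = 13/23; seller share = |εd|/(εs + |εd|) = 10/23.
So producers capture 10/23 of the subsidy.

Producer share = 10/23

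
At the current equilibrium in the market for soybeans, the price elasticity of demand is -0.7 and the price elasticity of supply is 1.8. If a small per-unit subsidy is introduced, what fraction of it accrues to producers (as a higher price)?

Producer share = 0.28

For a small subsidy around the equilibrium, the benefit split depends on the relative slopes, which at a point are proportional to the elasticities.
Buyer share = εs/(εs + |εd|) = 1.8/(1.8 + 0.7) = 0.72; seller share = |εd|/(εs + |εd|) = 0.28.
So producers capture 0.28 of the subsidy.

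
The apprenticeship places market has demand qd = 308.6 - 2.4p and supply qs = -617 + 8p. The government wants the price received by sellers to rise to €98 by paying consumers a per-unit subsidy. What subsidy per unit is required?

Required subsidy s = €39 per unit

At a seller price of 98, quantity supplied is -617 + 8·98 = 167.
Buyers absorb 167 only when they pay pb with 308.6 − 2.4·pb = 167, i.e. pb = 59.
s = ps − pb = 98 − 59 = 39.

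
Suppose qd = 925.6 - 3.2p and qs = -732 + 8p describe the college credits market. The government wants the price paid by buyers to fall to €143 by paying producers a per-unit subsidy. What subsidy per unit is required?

At a buyer price of 143, quantity demanded is 925.6 − 3.2·143 = 468.
Sellers supply 468 only when they receive ps with -732 + 8·ps = 468, i.e. ps = 150.
s = ps − pb = 150 − 143 = 7.

Required subsidy s = €7 per unit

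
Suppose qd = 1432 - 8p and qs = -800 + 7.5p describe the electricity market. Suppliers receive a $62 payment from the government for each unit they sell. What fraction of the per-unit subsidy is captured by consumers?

Pre-subsidy: 1432 - 8p = -800 + 7.5p gives p* = 144, q* = 280.
With the subsidy, sellers receive ps = pb + 62 for each unit, where pb is the price buyers pay.
Supply in terms of pb becomes qs = -800 + 7.5(pb + 62) = -335 + 7.5pb. Setting this equal to demand: 1432 - 8pb = -335 + 7.5pb, so pb = 114.
Sellers receive ps = 114 + 62 = 176; q' = 1432 − 8·114 = 520.
Buyers' price falls by p* − pb = 144 − 114 = 30; sellers' price rises by ps − p* = 176 − 144 = 32.
So consumers capture 30/62 = 15/31 of each unit of subsidy.

Consumer share = 15/31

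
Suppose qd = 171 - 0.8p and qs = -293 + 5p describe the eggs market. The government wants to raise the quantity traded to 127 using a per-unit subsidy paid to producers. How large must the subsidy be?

Required subsidy s = 29 per unit

At q = 127, invert demand for the buyer price: pb = (171 − 127)/0.8 = 55; invert supply for the seller price: ps = (127 − (-293))/5 = 84.
The subsidy must fill the gap: s = ps − pb = 84 − 55 = 29.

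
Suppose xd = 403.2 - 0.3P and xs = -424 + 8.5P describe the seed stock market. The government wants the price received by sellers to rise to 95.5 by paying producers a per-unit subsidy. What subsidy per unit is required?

At a seller price of 95.5, quantity supplied is -424 + 8.5·95.5 = 387.75.
Buyers absorb 387.75 only when they pay Pb with 403.2 − 0.3·Pb = 387.75, i.e. Pb = 51.5.
s = Ps − Pb = 95.5 − 51.5 = 44.

Required subsidy s = 44 per unit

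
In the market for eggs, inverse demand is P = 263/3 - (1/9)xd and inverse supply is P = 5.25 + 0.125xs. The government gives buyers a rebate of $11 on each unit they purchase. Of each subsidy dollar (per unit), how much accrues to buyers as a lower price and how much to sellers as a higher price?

Pre-subsidy: 263/3 - (1/9)x = 5.25 + 0.125x gives x* = 5934/17 and P* = 831/17.
With the rebate, buyers effectively pay Pb = Ps − 11, where Ps is the price sellers receive.
On the curves, Pb = 263/3 - (1/9)x and Ps = 5.25 + 0.125x; the wedge Ps − Pb = 11 gives 5.25 + 0.125x − (263/3 - (1/9)x) = 11, so x' = 6726/17.
Then Pb = 263/3 − (1/9)·(6726/17) = 743/17 and Ps = 5.25 + 0.125·(6726/17) = 930/17.
Buyers' price falls by P* − Pb = 831/17 − 743/17 = 88/17; sellers' price rises by Ps − P* = 930/17 − 831/17 = 99/17.

Buyers gain 88/17 per unit; sellers gain 99/17 per unit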